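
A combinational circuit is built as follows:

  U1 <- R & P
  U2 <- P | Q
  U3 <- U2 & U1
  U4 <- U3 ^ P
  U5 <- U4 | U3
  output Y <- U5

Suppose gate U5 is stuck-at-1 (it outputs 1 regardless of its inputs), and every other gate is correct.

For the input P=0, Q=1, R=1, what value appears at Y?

1

Propagate with U5 forced: U1=0, U2=1, U3=0, U4=0, U5=1 [stuck-at-1].
So Y = 1. (Without the fault it would be 0.)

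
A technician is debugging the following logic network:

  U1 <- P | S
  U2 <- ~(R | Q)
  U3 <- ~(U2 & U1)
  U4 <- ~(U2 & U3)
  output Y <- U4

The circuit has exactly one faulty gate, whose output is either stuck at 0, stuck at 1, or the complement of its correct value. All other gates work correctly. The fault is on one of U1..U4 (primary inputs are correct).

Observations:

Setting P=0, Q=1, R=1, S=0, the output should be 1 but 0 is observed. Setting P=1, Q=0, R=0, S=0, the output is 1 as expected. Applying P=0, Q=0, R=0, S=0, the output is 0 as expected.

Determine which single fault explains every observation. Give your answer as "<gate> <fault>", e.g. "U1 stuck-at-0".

Fault-free values for test 1 (P=0, Q=1, R=1, S=0): U1=0, U2=0, U3=1, U4=1, giving Y=1. Observed 0.
Test 1: faults giving observed 0 are {U2 stuck-at-1, U2 inverted output, U4 stuck-at-0, U4 inverted output}.
Test 2 (P=1, Q=0, R=0, S=0): fault-free U1=1, U2=1, U3=0, U4=1 → 1; observed 1. Eliminates U4 stuck-at-0, U4 inverted output.
Test 3 (P=0, Q=0, R=0, S=0): fault-free U1=0, U2=1, U3=1, U4=0 → 0; observed 0. Eliminates U2 inverted output.
Only U2 stuck-at-1 is consistent with every test.

U2 stuck-at-1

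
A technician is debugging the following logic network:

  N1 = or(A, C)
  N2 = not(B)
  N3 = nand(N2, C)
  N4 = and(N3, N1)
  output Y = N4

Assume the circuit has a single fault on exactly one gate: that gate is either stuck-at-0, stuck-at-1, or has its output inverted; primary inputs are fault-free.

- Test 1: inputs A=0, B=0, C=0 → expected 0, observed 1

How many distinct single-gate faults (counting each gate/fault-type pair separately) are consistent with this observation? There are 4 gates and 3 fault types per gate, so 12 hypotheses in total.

4

Fault-free: N1=0, N2=1, N3=1, N4=0 → 0. Observed 1.
  N1 stuck-at-0: output 0 ✗
  N1 stuck-at-1: output 1 ✓
  N1 inverted output: output 1 ✓
  N2 stuck-at-0: output 0 ✗
  N2 stuck-at-1: output 0 ✗
  N2 inverted output: output 0 ✗
  N3 stuck-at-0: output 0 ✗
  N3 stuck-at-1: output 0 ✗
  N3 inverted output: output 0 ✗
  N4 stuck-at-0: output 0 ✗
  N4 stuck-at-1: output 1 ✓
  N4 inverted output: output 1 ✓
Consistent faults: {N1 stuck-at-1, N1 inverted output, N4 stuck-at-1, N4 inverted output} — 4 in all.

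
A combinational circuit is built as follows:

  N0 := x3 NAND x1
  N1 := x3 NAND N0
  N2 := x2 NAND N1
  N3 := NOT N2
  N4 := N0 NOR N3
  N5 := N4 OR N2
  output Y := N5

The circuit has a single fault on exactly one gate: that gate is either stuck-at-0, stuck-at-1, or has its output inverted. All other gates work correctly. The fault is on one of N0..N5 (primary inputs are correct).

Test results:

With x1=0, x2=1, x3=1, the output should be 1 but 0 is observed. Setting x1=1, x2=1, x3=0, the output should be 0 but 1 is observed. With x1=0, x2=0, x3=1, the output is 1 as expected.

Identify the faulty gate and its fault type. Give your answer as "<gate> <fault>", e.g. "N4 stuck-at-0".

N1 inverted output

Fault-free values for test 1 (x1=0, x2=1, x3=1): N0=1, N1=0, N2=1, N3=0, N4=0, N5=1, giving Y=1. Observed 0.
Test 1: faults giving observed 0 are {N0 stuck-at-0, N0 inverted output, N1 stuck-at-1, N1 inverted output, N2 stuck-at-0, N2 inverted output, N5 stuck-at-0, N5 inverted output}.
Test 2 (x1=1, x2=1, x3=0): fault-free N0=1, N1=1, N2=0, N3=1, N4=0, N5=0 → 0; observed 1. Eliminates N0 stuck-at-0, N0 inverted output, N1 stuck-at-1, N2 stuck-at-0, N5 stuck-at-0.
Test 3 (x1=0, x2=0, x3=1): fault-free N0=1, N1=0, N2=1, N3=0, N4=0, N5=1 → 1; observed 1. Eliminates N2 inverted output, N5 inverted output.
Only N1 inverted output is consistent with every test.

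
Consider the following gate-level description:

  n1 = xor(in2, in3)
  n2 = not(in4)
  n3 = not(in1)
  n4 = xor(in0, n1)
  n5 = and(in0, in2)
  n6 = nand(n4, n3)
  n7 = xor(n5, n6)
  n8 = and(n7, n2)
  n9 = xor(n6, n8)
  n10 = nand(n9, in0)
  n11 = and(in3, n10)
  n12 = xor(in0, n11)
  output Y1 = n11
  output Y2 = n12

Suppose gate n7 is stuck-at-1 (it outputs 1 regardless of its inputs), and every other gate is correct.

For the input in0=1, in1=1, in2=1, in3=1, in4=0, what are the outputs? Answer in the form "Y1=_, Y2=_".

Y1=1, Y2=0

Propagate with n7 forced: n1=0, n2=1, n3=0, n4=1, n5=1, n6=1, n7=1 [stuck-at-1], n8=1, n9=0, n10=1, n11=1, n12=0.
So the outputs are Y1=1, Y2=0. (Without the fault they would be Y1=0, Y2=1.)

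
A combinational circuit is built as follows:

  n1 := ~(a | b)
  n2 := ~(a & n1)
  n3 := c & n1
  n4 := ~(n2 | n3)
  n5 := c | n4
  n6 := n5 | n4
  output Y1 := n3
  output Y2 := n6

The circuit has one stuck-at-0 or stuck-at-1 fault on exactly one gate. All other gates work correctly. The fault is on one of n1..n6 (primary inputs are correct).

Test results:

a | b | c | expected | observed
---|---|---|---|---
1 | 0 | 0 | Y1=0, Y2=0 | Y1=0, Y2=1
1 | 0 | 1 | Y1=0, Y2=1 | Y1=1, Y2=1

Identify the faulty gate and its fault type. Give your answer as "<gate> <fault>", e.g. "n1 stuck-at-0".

n1 stuck-at-1

Fault-free values for test 1 (a=1, b=0, c=0): n1=0, n2=1, n3=0, n4=0, n5=0, n6=0, giving Y1=0, Y2=0. Observed Y1=0, Y2=1.
Test 1: faults giving observed Y1=0, Y2=1 are {n1 stuck-at-1, n2 stuck-at-0, n4 stuck-at-1, n5 stuck-at-1, n6 stuck-at-1}.
Test 2 (a=1, b=0, c=1): fault-free n1=0, n2=1, n3=0, n4=0, n5=1, n6=1 → Y1=0, Y2=1; observed Y1=1, Y2=1. Eliminates n2 stuck-at-0, n4 stuck-at-1, n5 stuck-at-1, n6 stuck-at-1.
Only n1 stuck-at-1 is consistent with every test.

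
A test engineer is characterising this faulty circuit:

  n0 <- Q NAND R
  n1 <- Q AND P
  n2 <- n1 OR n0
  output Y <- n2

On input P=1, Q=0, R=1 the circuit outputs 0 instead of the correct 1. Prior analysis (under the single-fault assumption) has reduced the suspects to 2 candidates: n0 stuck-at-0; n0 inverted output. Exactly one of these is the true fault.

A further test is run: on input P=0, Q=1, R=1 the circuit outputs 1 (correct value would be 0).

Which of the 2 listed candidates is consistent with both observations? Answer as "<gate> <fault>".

n0 inverted output

Evaluate each candidate on input P=0, Q=1, R=1:
  n0 stuck-at-0: n0=0 [stuck-at-0], n1=0, n2=0 → 0 — eliminated
  n0 inverted output: n0=1 [inverted output], n1=0, n2=1 → 1 — matches
Only n0 inverted output reproduces the observed 1.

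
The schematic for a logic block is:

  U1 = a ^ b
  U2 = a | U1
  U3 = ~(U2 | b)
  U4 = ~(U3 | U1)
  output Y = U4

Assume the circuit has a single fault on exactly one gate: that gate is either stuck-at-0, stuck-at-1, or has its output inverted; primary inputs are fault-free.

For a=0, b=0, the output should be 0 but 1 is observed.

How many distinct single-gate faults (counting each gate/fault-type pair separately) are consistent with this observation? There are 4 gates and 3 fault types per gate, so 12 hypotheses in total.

Fault-free: U1=0, U2=0, U3=1, U4=0 → 0. Observed 1.
  U1 stuck-at-0: output 0 ✗
  U1 stuck-at-1: output 0 ✗
  U1 inverted output: output 0 ✗
  U2 stuck-at-0: output 0 ✗
  U2 stuck-at-1: output 1 ✓
  U2 inverted output: output 1 ✓
  U3 stuck-at-0: output 1 ✓
  U3 stuck-at-1: output 0 ✗
  U3 inverted output: output 1 ✓
  U4 stuck-at-0: output 0 ✗
  U4 stuck-at-1: output 1 ✓
  U4 inverted output: output 1 ✓
Consistent faults: {U2 stuck-at-1, U2 inverted output, U3 stuck-at-0, U3 inverted output, U4 stuck-at-1, U4 inverted output} — 6 in all.

6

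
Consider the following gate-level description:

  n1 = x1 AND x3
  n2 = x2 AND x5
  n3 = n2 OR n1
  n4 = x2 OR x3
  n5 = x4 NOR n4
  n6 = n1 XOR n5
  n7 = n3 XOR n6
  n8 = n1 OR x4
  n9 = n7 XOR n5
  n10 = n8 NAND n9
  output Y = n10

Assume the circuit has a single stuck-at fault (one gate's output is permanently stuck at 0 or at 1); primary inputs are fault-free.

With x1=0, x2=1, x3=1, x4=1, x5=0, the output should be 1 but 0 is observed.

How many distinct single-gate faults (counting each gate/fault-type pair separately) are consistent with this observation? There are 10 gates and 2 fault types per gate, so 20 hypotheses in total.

6

Fault-free: n1=0, n2=0, n3=0, n4=1, n5=0, n6=0, n7=0, n8=1, n9=0, n10=1 → 1. Observed 0.
  n1: none of the 2 fault types match ✗
  n2: stuck-at-1 ✓; others ✗
  n3: stuck-at-1 ✓; others ✗
  n4: none of the 2 fault types match ✗
  n5: none of the 2 fault types match ✗
  n6: stuck-at-1 ✓; others ✗
  n7: stuck-at-1 ✓; others ✗
  n8: none of the 2 fault types match ✗
  n9: stuck-at-1 ✓; others ✗
  n10: stuck-at-0 ✓; others ✗
Consistent faults: {n2 stuck-at-1, n3 stuck-at-1, n6 stuck-at-1, n7 stuck-at-1, n9 stuck-at-1, n10 stuck-at-0} — 6 in all.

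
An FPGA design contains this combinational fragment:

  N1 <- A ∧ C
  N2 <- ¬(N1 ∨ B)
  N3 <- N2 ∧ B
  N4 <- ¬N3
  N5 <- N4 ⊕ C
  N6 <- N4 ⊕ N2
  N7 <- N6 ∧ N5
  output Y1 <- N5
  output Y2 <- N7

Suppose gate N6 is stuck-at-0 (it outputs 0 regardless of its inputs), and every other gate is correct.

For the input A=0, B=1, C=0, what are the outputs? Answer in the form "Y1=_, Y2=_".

Propagate with N6 forced: N1=0, N2=0, N3=0, N4=1, N5=1, N6=0 [stuck-at-0], N7=0.
So the outputs are Y1=1, Y2=0. (Without the fault they would be Y1=1, Y2=1.)

Y1=1, Y2=0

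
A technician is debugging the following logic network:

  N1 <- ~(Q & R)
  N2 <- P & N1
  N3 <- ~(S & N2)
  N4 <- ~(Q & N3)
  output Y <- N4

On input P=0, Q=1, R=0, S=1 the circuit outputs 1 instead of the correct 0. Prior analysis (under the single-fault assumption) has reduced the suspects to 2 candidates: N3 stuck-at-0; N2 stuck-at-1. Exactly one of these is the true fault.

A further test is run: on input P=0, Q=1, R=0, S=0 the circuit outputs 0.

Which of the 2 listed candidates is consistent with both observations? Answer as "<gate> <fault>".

Evaluate each candidate on input P=0, Q=1, R=0, S=0:
  N3 stuck-at-0: N1=1, N2=0, N3=0 [stuck-at-0], N4=1 → 1 — eliminated
  N2 stuck-at-1: N1=1, N2=1 [stuck-at-1], N3=1, N4=0 → 0 — matches
Only N2 stuck-at-1 reproduces the observed 0.

N2 stuck-at-1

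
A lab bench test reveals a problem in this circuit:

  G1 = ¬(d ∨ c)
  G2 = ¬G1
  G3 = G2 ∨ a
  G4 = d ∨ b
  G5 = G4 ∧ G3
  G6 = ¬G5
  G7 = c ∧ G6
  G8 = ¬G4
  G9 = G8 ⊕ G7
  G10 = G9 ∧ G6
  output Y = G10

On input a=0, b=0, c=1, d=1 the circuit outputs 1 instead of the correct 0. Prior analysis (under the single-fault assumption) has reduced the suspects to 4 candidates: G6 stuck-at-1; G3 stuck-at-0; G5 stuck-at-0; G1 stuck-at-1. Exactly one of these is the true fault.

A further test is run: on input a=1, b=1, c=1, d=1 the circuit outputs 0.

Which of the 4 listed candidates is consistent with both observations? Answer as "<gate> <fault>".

G1 stuck-at-1

Evaluate each candidate on input a=1, b=1, c=1, d=1:
  G6 stuck-at-1: G1=0, G2=1, G3=1, G4=1, G5=1, G6=1 [stuck-at-1], G7=1, G8=0, G9=1, G10=1 → 1 — eliminated
  G3 stuck-at-0: G1=0, G2=1, G3=0 [stuck-at-0], G4=1, G5=0, G6=1, G7=1, G8=0, G9=1, G10=1 → 1 — eliminated
  G5 stuck-at-0: G1=0, G2=1, G3=1, G4=1, G5=0 [stuck-at-0], G6=1, G7=1, G8=0, G9=1, G10=1 → 1 — eliminated
  G1 stuck-at-1: G1=1 [stuck-at-1], G2=0, G3=1, G4=1, G5=1, G6=0, G7=0, G8=0, G9=0, G10=0 → 0 — matches
Only G1 stuck-at-1 reproduces the observed 0.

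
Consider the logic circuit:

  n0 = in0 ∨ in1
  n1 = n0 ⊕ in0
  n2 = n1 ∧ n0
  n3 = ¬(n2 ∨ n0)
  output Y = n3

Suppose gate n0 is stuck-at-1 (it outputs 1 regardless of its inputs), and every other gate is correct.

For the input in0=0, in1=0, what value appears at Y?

0

Propagate with n0 forced: n0=1 [stuck-at-1], n1=1, n2=1, n3=0.
So Y = 0. (Without the fault it would be 1.)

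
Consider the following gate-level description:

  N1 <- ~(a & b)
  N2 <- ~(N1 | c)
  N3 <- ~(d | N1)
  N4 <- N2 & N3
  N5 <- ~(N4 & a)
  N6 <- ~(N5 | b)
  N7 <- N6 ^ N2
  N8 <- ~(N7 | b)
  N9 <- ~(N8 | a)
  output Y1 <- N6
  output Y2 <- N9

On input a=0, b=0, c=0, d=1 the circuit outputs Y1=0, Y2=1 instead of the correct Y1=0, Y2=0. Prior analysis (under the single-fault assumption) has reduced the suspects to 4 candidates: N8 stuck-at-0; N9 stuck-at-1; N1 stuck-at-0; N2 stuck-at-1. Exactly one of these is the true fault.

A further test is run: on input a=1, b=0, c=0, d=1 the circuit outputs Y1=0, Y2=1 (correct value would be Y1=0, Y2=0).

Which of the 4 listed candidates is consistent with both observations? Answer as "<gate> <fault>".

Evaluate each candidate on input a=1, b=0, c=0, d=1:
  N8 stuck-at-0: N1=1, N2=0, N3=0, N4=0, N5=1, N6=0, N7=0, N8=0 [stuck-at-0], N9=0 → Y1=0, Y2=0 — eliminated
  N9 stuck-at-1: N1=1, N2=0, N3=0, N4=0, N5=1, N6=0, N7=0, N8=1, N9=1 [stuck-at-1] → Y1=0, Y2=1 — matches
  N1 stuck-at-0: N1=0 [stuck-at-0], N2=1, N3=0, N4=0, N5=1, N6=0, N7=1, N8=0, N9=0 → Y1=0, Y2=0 — eliminated
  N2 stuck-at-1: N1=1, N2=1 [stuck-at-1], N3=0, N4=0, N5=1, N6=0, N7=1, N8=0, N9=0 → Y1=0, Y2=0 — eliminated
Only N9 stuck-at-1 reproduces the observed Y1=0, Y2=1.

N9 stuck-at-1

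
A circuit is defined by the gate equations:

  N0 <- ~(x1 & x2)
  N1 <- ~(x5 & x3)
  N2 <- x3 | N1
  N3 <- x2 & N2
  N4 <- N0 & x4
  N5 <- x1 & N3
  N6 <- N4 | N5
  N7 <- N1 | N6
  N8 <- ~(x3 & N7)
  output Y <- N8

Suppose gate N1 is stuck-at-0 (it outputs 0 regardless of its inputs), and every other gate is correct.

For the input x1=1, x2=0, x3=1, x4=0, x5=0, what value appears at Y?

Propagate with N1 forced: N0=1, N1=0 [stuck-at-0], N2=1, N3=0, N4=0, N5=0, N6=0, N7=0, N8=1.
So Y = 1. (Without the fault it would be 0.)

1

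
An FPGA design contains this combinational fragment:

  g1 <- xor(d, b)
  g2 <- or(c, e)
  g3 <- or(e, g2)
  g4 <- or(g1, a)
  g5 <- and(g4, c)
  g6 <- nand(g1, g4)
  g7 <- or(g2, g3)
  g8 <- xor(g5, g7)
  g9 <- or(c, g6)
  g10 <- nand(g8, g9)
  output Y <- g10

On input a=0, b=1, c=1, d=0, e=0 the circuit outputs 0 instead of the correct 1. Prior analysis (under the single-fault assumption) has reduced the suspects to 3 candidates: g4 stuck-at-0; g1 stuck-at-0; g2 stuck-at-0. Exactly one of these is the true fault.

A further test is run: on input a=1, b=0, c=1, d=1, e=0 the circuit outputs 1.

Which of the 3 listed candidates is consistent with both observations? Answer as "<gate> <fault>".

Evaluate each candidate on input a=1, b=0, c=1, d=1, e=0:
  g4 stuck-at-0: g1=1, g2=1, g3=1, g4=0 [stuck-at-0], g5=0, g6=1, g7=1, g8=1, g9=1, g10=0 → 0 — eliminated
  g1 stuck-at-0: g1=0 [stuck-at-0], g2=1, g3=1, g4=1, g5=1, g6=1, g7=1, g8=0, g9=1, g10=1 → 1 — matches
  g2 stuck-at-0: g1=1, g2=0 [stuck-at-0], g3=0, g4=1, g5=1, g6=0, g7=0, g8=1, g9=1, g10=0 → 0 — eliminated
Only g1 stuck-at-0 reproduces the observed 1.

g1 stuck-at-0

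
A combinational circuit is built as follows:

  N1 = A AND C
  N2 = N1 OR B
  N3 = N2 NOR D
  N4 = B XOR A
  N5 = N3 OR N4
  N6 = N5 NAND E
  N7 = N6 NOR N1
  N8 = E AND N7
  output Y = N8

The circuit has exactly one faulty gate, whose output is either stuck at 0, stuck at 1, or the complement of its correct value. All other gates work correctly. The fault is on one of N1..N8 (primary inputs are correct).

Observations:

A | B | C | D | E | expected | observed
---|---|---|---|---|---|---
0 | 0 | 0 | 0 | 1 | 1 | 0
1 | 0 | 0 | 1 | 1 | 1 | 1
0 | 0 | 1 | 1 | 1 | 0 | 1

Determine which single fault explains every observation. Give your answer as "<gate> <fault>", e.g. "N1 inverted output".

Fault-free values for test 1 (A=0, B=0, C=0, D=0, E=1): N1=0, N2=0, N3=1, N4=0, N5=1, N6=0, N7=1, N8=1, giving Y=1. Observed 0.
Test 1: faults giving observed 0 are {N1 stuck-at-1, N1 inverted output, N2 stuck-at-1, N2 inverted output, N3 stuck-at-0, N3 inverted output, N5 stuck-at-0, N5 inverted output, N6 stuck-at-1, N6 inverted output, N7 stuck-at-0, N7 inverted output, N8 stuck-at-0, N8 inverted output}.
Test 2 (A=1, B=0, C=0, D=1, E=1): fault-free N1=0, N2=0, N3=0, N4=1, N5=1, N6=0, N7=1, N8=1 → 1; observed 1. Eliminates N1 stuck-at-1, N1 inverted output, N5 stuck-at-0, N5 inverted output, N6 stuck-at-1, N6 inverted output, N7 stuck-at-0, N7 inverted output, N8 stuck-at-0, N8 inverted output.
Test 3 (A=0, B=0, C=1, D=1, E=1): fault-free N1=0, N2=0, N3=0, N4=0, N5=0, N6=1, N7=0, N8=0 → 0; observed 1. Eliminates N2 stuck-at-1, N2 inverted output, N3 stuck-at-0.
Only N3 inverted output is consistent with every test.

N3 inverted output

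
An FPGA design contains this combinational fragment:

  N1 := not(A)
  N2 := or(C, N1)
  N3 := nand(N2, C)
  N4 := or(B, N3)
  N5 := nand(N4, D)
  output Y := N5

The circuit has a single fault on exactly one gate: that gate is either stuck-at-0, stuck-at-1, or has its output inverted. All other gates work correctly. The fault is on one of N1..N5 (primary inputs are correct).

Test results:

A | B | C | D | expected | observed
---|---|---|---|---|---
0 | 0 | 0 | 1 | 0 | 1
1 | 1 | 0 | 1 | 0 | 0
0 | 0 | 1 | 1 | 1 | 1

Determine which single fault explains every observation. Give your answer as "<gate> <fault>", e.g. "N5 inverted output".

Fault-free values for test 1 (A=0, B=0, C=0, D=1): N1=1, N2=1, N3=1, N4=1, N5=0, giving Y=0. Observed 1.
Test 1: faults giving observed 1 are {N3 stuck-at-0, N3 inverted output, N4 stuck-at-0, N4 inverted output, N5 stuck-at-1, N5 inverted output}.
Test 2 (A=1, B=1, C=0, D=1): fault-free N1=0, N2=0, N3=1, N4=1, N5=0 → 0; observed 0. Eliminates N4 stuck-at-0, N4 inverted output, N5 stuck-at-1, N5 inverted output.
Test 3 (A=0, B=0, C=1, D=1): fault-free N1=1, N2=1, N3=0, N4=0, N5=1 → 1; observed 1. Eliminates N3 inverted output.
Only N3 stuck-at-0 is consistent with every test.

N3 stuck-at-0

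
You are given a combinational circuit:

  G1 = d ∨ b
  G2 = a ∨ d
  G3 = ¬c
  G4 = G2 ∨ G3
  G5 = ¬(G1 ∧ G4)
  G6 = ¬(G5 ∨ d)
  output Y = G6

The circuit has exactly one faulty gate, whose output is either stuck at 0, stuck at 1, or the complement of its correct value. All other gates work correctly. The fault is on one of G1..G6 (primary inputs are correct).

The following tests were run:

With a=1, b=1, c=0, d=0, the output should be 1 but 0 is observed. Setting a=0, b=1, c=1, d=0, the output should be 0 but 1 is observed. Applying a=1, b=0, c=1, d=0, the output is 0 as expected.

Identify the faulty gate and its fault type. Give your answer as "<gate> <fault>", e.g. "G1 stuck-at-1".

G4 inverted output

Fault-free values for test 1 (a=1, b=1, c=0, d=0): G1=1, G2=1, G3=1, G4=1, G5=0, G6=1, giving Y=1. Observed 0.
Test 1: faults giving observed 0 are {G1 stuck-at-0, G1 inverted output, G4 stuck-at-0, G4 inverted output, G5 stuck-at-1, G5 inverted output, G6 stuck-at-0, G6 inverted output}.
Test 2 (a=0, b=1, c=1, d=0): fault-free G1=1, G2=0, G3=0, G4=0, G5=1, G6=0 → 0; observed 1. Eliminates G1 stuck-at-0, G1 inverted output, G4 stuck-at-0, G5 stuck-at-1, G6 stuck-at-0.
Test 3 (a=1, b=0, c=1, d=0): fault-free G1=0, G2=1, G3=0, G4=1, G5=1, G6=0 → 0; observed 0. Eliminates G5 inverted output, G6 inverted output.
Only G4 inverted output is consistent with every test.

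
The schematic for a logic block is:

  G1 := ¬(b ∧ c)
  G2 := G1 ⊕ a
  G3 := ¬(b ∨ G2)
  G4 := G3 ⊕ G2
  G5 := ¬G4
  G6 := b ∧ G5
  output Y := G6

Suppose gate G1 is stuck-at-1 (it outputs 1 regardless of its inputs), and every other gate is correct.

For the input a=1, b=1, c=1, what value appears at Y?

Propagate with G1 forced: G1=1 [stuck-at-1], G2=0, G3=0, G4=0, G5=1, G6=1.
So Y = 1. (Without the fault it would be 0.)

1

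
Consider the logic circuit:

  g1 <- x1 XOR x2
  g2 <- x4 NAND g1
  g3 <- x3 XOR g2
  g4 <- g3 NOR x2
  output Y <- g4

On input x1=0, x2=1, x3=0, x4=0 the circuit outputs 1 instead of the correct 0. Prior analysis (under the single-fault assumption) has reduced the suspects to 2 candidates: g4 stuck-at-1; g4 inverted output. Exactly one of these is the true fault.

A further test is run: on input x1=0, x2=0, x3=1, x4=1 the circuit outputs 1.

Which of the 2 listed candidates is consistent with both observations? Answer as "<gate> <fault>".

g4 stuck-at-1

Evaluate each candidate on input x1=0, x2=0, x3=1, x4=1:
  g4 stuck-at-1: g1=0, g2=1, g3=0, g4=1 [stuck-at-1] → 1 — matches
  g4 inverted output: g1=0, g2=1, g3=0, g4=0 [inverted output] → 0 — eliminated
Only g4 stuck-at-1 reproduces the observed 1.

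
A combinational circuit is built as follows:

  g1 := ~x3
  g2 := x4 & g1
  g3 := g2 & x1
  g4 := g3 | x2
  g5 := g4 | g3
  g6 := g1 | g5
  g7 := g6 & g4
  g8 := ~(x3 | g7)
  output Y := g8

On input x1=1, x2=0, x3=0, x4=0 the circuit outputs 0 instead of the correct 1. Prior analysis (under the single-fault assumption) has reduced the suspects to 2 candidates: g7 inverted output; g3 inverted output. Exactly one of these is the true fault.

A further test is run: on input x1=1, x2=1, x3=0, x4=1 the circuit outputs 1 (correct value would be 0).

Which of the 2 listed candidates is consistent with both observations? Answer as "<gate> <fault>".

g7 inverted output

Evaluate each candidate on input x1=1, x2=1, x3=0, x4=1:
  g7 inverted output: g1=1, g2=1, g3=1, g4=1, g5=1, g6=1, g7=0 [inverted output], g8=1 → 1 — matches
  g3 inverted output: g1=1, g2=1, g3=0 [inverted output], g4=1, g5=1, g6=1, g7=1, g8=0 → 0 — eliminated
Only g7 inverted output reproduces the observed 1.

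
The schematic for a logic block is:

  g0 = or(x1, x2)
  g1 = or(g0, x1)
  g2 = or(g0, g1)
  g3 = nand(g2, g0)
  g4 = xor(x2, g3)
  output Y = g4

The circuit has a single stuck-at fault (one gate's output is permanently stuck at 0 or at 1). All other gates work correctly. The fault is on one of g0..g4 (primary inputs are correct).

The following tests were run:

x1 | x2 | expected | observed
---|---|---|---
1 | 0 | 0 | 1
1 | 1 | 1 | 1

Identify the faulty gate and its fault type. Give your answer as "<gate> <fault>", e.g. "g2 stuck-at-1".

g4 stuck-at-1

Fault-free values for test 1 (x1=1, x2=0): g0=1, g1=1, g2=1, g3=0, g4=0, giving Y=0. Observed 1.
Test 1: faults giving observed 1 are {g0 stuck-at-0, g2 stuck-at-0, g3 stuck-at-1, g4 stuck-at-1}.
Test 2 (x1=1, x2=1): fault-free g0=1, g1=1, g2=1, g3=0, g4=1 → 1; observed 1. Eliminates g0 stuck-at-0, g2 stuck-at-0, g3 stuck-at-1.
Only g4 stuck-at-1 is consistent with every test.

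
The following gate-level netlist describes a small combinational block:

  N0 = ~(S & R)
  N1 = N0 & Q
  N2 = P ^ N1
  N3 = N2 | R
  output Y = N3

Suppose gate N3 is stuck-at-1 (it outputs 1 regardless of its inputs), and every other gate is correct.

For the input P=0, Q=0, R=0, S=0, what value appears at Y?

Propagate with N3 forced: N0=1, N1=0, N2=0, N3=1 [stuck-at-1].
So Y = 1. (Without the fault it would be 0.)

1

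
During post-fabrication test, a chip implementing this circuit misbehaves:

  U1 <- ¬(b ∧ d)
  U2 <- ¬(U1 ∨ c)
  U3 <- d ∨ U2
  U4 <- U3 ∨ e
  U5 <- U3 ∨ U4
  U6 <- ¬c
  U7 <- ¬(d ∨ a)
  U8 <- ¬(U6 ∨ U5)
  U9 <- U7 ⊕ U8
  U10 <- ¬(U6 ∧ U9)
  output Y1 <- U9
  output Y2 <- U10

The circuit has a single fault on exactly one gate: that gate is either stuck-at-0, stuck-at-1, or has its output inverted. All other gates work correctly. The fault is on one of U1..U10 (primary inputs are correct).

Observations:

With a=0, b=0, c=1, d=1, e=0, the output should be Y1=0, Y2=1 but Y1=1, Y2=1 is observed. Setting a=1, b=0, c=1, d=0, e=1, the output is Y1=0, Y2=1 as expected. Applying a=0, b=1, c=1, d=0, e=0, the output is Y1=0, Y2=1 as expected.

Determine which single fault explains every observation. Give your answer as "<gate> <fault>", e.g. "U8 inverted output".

U3 stuck-at-0

Fault-free values for test 1 (a=0, b=0, c=1, d=1, e=0): U1=1, U2=0, U3=1, U4=1, U5=1, U6=0, U7=0, U8=0, U9=0, U10=1, giving Y1=0, Y2=1. Observed Y1=1, Y2=1.
Test 1: faults giving observed Y1=1, Y2=1 are {U3 stuck-at-0, U3 inverted output, U5 stuck-at-0, U5 inverted output, U7 stuck-at-1, U7 inverted output, U8 stuck-at-1, U8 inverted output, U9 stuck-at-1, U9 inverted output}.
Test 2 (a=1, b=0, c=1, d=0, e=1): fault-free U1=1, U2=0, U3=0, U4=1, U5=1, U6=0, U7=0, U8=0, U9=0, U10=1 → Y1=0, Y2=1; observed Y1=0, Y2=1. Eliminates U5 stuck-at-0, U5 inverted output, U7 stuck-at-1, U7 inverted output, U8 stuck-at-1, U8 inverted output, U9 stuck-at-1, U9 inverted output.
Test 3 (a=0, b=1, c=1, d=0, e=0): fault-free U1=1, U2=0, U3=0, U4=0, U5=0, U6=0, U7=1, U8=1, U9=0, U10=1 → Y1=0, Y2=1; observed Y1=0, Y2=1. Eliminates U3 inverted output.
Only U3 stuck-at-0 is consistent with every test.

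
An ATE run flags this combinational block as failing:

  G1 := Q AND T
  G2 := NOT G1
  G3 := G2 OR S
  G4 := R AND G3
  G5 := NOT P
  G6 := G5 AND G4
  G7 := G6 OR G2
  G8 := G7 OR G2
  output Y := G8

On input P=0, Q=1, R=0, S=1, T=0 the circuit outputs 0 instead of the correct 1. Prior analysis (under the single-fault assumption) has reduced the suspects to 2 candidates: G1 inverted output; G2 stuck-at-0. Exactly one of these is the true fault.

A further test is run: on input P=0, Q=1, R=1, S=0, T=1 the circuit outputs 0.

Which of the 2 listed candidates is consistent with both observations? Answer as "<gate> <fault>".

G2 stuck-at-0

Evaluate each candidate on input P=0, Q=1, R=1, S=0, T=1:
  G1 inverted output: G1=0 [inverted output], G2=1, G3=1, G4=1, G5=1, G6=1, G7=1, G8=1 → 1 — eliminated
  G2 stuck-at-0: G1=1, G2=0 [stuck-at-0], G3=0, G4=0, G5=1, G6=0, G7=0, G8=0 → 0 — matches
Only G2 stuck-at-0 reproduces the observed 0.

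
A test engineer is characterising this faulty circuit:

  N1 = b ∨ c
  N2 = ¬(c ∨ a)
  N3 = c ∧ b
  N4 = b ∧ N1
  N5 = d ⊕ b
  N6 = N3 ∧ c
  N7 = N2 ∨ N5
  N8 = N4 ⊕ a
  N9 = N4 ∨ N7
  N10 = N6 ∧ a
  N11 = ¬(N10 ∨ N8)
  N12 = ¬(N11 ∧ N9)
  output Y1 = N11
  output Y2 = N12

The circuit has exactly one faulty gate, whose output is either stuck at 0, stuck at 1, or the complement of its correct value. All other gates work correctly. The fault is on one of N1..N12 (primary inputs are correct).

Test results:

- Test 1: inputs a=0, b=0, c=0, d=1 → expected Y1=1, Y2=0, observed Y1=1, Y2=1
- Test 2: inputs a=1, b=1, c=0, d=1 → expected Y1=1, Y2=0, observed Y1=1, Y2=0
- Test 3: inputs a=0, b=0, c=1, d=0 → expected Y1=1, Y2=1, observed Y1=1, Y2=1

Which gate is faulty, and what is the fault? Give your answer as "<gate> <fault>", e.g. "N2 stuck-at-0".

Fault-free values for test 1 (a=0, b=0, c=0, d=1): N1=0, N2=1, N3=0, N4=0, N5=1, N6=0, N7=1, N8=0, N9=1, N10=0, N11=1, N12=0, giving Y1=1, Y2=0. Observed Y1=1, Y2=1.
Test 1: faults giving observed Y1=1, Y2=1 are {N7 stuck-at-0, N7 inverted output, N9 stuck-at-0, N9 inverted output, N12 stuck-at-1, N12 inverted output}.
Test 2 (a=1, b=1, c=0, d=1): fault-free N1=1, N2=0, N3=0, N4=1, N5=0, N6=0, N7=0, N8=0, N9=1, N10=0, N11=1, N12=0 → Y1=1, Y2=0; observed Y1=1, Y2=0. Eliminates N9 stuck-at-0, N9 inverted output, N12 stuck-at-1, N12 inverted output.
Test 3 (a=0, b=0, c=1, d=0): fault-free N1=1, N2=0, N3=0, N4=0, N5=0, N6=0, N7=0, N8=0, N9=0, N10=0, N11=1, N12=1 → Y1=1, Y2=1; observed Y1=1, Y2=1. Eliminates N7 inverted output.
Only N7 stuck-at-0 is consistent with every test.

N7 stuck-at-0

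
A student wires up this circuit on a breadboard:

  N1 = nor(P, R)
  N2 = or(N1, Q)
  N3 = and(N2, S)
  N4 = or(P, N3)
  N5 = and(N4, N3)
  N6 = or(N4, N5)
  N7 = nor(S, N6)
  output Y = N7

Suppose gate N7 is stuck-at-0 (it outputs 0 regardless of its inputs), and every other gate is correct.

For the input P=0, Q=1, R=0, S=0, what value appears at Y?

Propagate with N7 forced: N1=1, N2=1, N3=0, N4=0, N5=0, N6=0, N7=0 [stuck-at-0].
So Y = 0. (Without the fault it would be 1.)

0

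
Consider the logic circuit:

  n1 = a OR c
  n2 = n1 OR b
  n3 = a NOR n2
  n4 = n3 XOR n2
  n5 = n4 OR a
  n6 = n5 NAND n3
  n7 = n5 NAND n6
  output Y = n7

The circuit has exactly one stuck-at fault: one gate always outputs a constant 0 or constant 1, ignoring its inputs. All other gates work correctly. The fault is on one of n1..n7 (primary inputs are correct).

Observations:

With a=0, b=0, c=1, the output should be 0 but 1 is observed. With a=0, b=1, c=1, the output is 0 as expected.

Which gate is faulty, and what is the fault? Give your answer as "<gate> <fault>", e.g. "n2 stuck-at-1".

n1 stuck-at-0

Fault-free values for test 1 (a=0, b=0, c=1): n1=1, n2=1, n3=0, n4=1, n5=1, n6=1, n7=0, giving Y=0. Observed 1.
Test 1: faults giving observed 1 are {n1 stuck-at-0, n2 stuck-at-0, n3 stuck-at-1, n4 stuck-at-0, n5 stuck-at-0, n6 stuck-at-0, n7 stuck-at-1}.
Test 2 (a=0, b=1, c=1): fault-free n1=1, n2=1, n3=0, n4=1, n5=1, n6=1, n7=0 → 0; observed 0. Eliminates n2 stuck-at-0, n3 stuck-at-1, n4 stuck-at-0, n5 stuck-at-0, n6 stuck-at-0, n7 stuck-at-1.
Only n1 stuck-at-0 is consistent with every test.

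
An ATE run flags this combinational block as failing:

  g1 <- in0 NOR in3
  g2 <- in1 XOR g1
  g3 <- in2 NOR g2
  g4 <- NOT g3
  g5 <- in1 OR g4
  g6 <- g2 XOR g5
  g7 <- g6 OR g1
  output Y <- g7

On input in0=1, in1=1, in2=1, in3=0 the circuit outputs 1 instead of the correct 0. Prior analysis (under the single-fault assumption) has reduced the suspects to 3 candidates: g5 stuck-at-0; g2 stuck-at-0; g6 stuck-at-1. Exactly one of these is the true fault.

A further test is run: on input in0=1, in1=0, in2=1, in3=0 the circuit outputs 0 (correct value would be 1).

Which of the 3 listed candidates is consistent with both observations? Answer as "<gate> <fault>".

Evaluate each candidate on input in0=1, in1=0, in2=1, in3=0:
  g5 stuck-at-0: g1=0, g2=0, g3=0, g4=1, g5=0 [stuck-at-0], g6=0, g7=0 → 0 — matches
  g2 stuck-at-0: g1=0, g2=0 [stuck-at-0], g3=0, g4=1, g5=1, g6=1, g7=1 → 1 — eliminated
  g6 stuck-at-1: g1=0, g2=0, g3=0, g4=1, g5=1, g6=1 [stuck-at-1], g7=1 → 1 — eliminated
Only g5 stuck-at-0 reproduces the observed 0.

g5 stuck-at-0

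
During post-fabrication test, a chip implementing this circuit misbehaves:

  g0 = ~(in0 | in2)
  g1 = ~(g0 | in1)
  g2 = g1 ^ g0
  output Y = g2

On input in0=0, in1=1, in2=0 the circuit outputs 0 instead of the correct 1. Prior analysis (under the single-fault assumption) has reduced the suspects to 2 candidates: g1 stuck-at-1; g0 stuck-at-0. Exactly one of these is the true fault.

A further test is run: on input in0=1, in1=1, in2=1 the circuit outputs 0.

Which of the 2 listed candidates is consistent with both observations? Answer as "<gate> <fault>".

Evaluate each candidate on input in0=1, in1=1, in2=1:
  g1 stuck-at-1: g0=0, g1=1 [stuck-at-1], g2=1 → 1 — eliminated
  g0 stuck-at-0: g0=0 [stuck-at-0], g1=0, g2=0 → 0 — matches
Only g0 stuck-at-0 reproduces the observed 0.

g0 stuck-at-0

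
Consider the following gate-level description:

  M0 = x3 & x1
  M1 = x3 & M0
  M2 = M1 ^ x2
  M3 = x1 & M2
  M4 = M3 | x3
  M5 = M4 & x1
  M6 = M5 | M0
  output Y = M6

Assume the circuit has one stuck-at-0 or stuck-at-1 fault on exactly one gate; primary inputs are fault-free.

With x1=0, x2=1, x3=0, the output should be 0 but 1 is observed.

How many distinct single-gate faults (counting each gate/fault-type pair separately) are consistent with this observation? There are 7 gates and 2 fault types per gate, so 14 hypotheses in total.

3

Fault-free: M0=0, M1=0, M2=1, M3=0, M4=0, M5=0, M6=0 → 0. Observed 1.
  M0 stuck-at-0: output 0 ✗
  M0 stuck-at-1: output 1 ✓
  M1 stuck-at-0: output 0 ✗
  M1 stuck-at-1: output 0 ✗
  M2 stuck-at-0: output 0 ✗
  M2 stuck-at-1: output 0 ✗
  M3 stuck-at-0: output 0 ✗
  M3 stuck-at-1: output 0 ✗
  M4 stuck-at-0: output 0 ✗
  M4 stuck-at-1: output 0 ✗
  M5 stuck-at-0: output 0 ✗
  M5 stuck-at-1: output 1 ✓
  M6 stuck-at-0: output 0 ✗
  M6 stuck-at-1: output 1 ✓
Consistent faults: {M0 stuck-at-1, M5 stuck-at-1, M6 stuck-at-1} — 3 in all.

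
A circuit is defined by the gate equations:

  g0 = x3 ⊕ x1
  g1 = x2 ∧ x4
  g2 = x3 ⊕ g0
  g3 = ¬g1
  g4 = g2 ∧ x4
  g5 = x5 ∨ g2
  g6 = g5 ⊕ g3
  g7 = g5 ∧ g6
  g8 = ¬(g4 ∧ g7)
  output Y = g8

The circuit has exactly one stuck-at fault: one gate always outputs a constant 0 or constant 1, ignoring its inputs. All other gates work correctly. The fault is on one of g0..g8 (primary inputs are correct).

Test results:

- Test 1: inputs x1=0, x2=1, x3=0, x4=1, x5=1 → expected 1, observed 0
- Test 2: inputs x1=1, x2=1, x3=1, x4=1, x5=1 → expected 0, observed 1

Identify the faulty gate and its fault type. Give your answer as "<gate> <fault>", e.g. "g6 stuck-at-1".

Fault-free values for test 1 (x1=0, x2=1, x3=0, x4=1, x5=1): g0=0, g1=1, g2=0, g3=0, g4=0, g5=1, g6=1, g7=1, g8=1, giving Y=1. Observed 0.
Test 1: faults giving observed 0 are {g0 stuck-at-1, g2 stuck-at-1, g4 stuck-at-1, g8 stuck-at-0}.
Test 2 (x1=1, x2=1, x3=1, x4=1, x5=1): fault-free g0=0, g1=1, g2=1, g3=0, g4=1, g5=1, g6=1, g7=1, g8=0 → 0; observed 1. Eliminates g2 stuck-at-1, g4 stuck-at-1, g8 stuck-at-0.
Only g0 stuck-at-1 is consistent with every test.

g0 stuck-at-1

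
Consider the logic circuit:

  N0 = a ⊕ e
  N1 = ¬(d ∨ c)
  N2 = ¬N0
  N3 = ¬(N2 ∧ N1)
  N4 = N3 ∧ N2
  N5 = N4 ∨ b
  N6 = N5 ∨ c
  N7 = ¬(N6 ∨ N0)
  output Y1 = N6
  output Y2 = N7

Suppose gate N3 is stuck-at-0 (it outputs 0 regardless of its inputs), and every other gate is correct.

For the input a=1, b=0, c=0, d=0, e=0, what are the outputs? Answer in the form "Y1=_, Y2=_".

Propagate with N3 forced: N0=1, N1=1, N2=0, N3=0 [stuck-at-0], N4=0, N5=0, N6=0, N7=0.
So the outputs are Y1=0, Y2=0. (Same as the fault-free value — the fault is masked on this input.)

Y1=0, Y2=0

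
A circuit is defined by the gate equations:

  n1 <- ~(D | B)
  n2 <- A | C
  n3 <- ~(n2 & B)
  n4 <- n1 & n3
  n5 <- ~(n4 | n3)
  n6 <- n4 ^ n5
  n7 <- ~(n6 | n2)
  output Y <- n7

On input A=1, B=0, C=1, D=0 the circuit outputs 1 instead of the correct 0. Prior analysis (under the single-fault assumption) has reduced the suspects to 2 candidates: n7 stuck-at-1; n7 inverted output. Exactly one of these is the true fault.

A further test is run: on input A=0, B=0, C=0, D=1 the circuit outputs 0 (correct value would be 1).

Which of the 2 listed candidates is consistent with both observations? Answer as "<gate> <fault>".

Evaluate each candidate on input A=0, B=0, C=0, D=1:
  n7 stuck-at-1: n1=0, n2=0, n3=1, n4=0, n5=0, n6=0, n7=1 [stuck-at-1] → 1 — eliminated
  n7 inverted output: n1=0, n2=0, n3=1, n4=0, n5=0, n6=0, n7=0 [inverted output] → 0 — matches
Only n7 inverted output reproduces the observed 0.

n7 inverted output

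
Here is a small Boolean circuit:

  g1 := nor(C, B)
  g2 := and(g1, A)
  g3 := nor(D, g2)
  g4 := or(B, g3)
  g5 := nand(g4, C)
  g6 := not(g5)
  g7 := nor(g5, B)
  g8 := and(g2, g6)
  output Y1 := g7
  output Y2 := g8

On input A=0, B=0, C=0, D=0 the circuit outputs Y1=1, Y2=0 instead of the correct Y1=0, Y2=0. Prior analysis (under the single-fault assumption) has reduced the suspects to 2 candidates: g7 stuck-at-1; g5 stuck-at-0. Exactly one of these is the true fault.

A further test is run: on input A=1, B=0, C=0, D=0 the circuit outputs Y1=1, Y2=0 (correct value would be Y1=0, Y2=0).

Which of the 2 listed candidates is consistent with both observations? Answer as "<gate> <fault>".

g7 stuck-at-1

Evaluate each candidate on input A=1, B=0, C=0, D=0:
  g7 stuck-at-1: g1=1, g2=1, g3=0, g4=0, g5=1, g6=0, g7=1 [stuck-at-1], g8=0 → Y1=1, Y2=0 — matches
  g5 stuck-at-0: g1=1, g2=1, g3=0, g4=0, g5=0 [stuck-at-0], g6=1, g7=1, g8=1 → Y1=1, Y2=1 — eliminated
Only g7 stuck-at-1 reproduces the observed Y1=1, Y2=0.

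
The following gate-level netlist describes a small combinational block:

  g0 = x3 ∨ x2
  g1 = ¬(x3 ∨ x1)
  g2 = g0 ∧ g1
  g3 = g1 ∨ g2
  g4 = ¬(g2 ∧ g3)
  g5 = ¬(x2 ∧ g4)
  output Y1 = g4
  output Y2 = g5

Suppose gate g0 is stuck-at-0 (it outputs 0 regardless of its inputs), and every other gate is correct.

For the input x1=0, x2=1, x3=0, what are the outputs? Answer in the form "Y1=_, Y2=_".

Propagate with g0 forced: g0=0 [stuck-at-0], g1=1, g2=0, g3=1, g4=1, g5=0.
So the outputs are Y1=1, Y2=0. (Without the fault they would be Y1=0, Y2=1.)

Y1=1, Y2=0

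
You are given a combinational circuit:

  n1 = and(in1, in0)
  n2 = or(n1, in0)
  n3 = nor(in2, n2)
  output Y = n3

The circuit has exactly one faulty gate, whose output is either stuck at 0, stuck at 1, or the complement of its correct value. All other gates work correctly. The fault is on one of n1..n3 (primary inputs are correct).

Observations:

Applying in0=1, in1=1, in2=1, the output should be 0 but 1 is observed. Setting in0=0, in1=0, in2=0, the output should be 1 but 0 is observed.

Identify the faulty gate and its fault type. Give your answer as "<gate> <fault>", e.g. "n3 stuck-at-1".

n3 inverted output

Fault-free values for test 1 (in0=1, in1=1, in2=1): n1=1, n2=1, n3=0, giving Y=0. Observed 1.
Test 1: faults giving observed 1 are {n3 stuck-at-1, n3 inverted output}.
Test 2 (in0=0, in1=0, in2=0): fault-free n1=0, n2=0, n3=1 → 1; observed 0. Eliminates n3 stuck-at-1.
Only n3 inverted output is consistent with every test.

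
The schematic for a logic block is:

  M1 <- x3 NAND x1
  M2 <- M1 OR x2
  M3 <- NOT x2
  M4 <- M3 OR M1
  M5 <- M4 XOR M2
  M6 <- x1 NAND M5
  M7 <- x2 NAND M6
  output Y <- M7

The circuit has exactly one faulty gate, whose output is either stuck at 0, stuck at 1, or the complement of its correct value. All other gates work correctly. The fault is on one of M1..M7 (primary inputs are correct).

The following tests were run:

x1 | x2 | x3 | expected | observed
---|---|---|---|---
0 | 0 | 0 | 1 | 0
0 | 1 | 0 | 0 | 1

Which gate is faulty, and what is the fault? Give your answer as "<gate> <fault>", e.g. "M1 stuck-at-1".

Fault-free values for test 1 (x1=0, x2=0, x3=0): M1=1, M2=1, M3=1, M4=1, M5=0, M6=1, M7=1, giving Y=1. Observed 0.
Test 1: faults giving observed 0 are {M7 stuck-at-0, M7 inverted output}.
Test 2 (x1=0, x2=1, x3=0): fault-free M1=1, M2=1, M3=0, M4=1, M5=0, M6=1, M7=0 → 0; observed 1. Eliminates M7 stuck-at-0.
Only M7 inverted output is consistent with every test.

M7 inverted output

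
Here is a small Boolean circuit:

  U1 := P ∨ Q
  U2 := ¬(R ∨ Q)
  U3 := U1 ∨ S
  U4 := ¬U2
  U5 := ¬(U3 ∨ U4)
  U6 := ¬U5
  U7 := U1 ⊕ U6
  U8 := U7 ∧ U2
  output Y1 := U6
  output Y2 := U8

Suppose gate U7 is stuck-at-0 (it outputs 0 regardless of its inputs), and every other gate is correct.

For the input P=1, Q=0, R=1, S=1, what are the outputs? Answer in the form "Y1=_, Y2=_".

Y1=1, Y2=0

Propagate with U7 forced: U1=1, U2=0, U3=1, U4=1, U5=0, U6=1, U7=0 [stuck-at-0], U8=0.
So the outputs are Y1=1, Y2=0. (Same as the fault-free value — the fault is masked on this input.)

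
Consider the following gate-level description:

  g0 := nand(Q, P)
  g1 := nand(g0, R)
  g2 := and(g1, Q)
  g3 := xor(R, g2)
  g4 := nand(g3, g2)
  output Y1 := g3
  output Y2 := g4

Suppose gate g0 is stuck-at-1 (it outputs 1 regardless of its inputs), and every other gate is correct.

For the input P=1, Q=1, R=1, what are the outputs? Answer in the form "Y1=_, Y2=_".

Propagate with g0 forced: g0=1 [stuck-at-1], g1=0, g2=0, g3=1, g4=1.
So the outputs are Y1=1, Y2=1. (Without the fault they would be Y1=0, Y2=1.)

Y1=1, Y2=1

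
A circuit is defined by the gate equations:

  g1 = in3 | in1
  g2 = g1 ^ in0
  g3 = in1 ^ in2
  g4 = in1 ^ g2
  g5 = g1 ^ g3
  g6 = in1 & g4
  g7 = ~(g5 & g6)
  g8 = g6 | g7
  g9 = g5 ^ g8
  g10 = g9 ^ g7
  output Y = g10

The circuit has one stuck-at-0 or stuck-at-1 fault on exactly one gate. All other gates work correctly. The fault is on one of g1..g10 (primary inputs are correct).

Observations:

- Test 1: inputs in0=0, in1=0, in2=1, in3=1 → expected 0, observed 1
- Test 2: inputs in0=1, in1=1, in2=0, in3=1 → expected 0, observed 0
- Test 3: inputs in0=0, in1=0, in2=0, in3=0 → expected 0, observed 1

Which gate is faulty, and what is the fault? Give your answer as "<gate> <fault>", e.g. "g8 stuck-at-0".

Fault-free values for test 1 (in0=0, in1=0, in2=1, in3=1): g1=1, g2=1, g3=1, g4=1, g5=0, g6=0, g7=1, g8=1, g9=1, g10=0, giving Y=0. Observed 1.
Test 1: faults giving observed 1 are {g1 stuck-at-0, g3 stuck-at-0, g5 stuck-at-1, g8 stuck-at-0, g9 stuck-at-0, g10 stuck-at-1}.
Test 2 (in0=1, in1=1, in2=0, in3=1): fault-free g1=1, g2=0, g3=1, g4=1, g5=0, g6=1, g7=1, g8=1, g9=1, g10=0 → 0; observed 0. Eliminates g1 stuck-at-0, g8 stuck-at-0, g9 stuck-at-0, g10 stuck-at-1.
Test 3 (in0=0, in1=0, in2=0, in3=0): fault-free g1=0, g2=0, g3=0, g4=0, g5=0, g6=0, g7=1, g8=1, g9=1, g10=0 → 0; observed 1. Eliminates g3 stuck-at-0.
Only g5 stuck-at-1 is consistent with every test.

g5 stuck-at-1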